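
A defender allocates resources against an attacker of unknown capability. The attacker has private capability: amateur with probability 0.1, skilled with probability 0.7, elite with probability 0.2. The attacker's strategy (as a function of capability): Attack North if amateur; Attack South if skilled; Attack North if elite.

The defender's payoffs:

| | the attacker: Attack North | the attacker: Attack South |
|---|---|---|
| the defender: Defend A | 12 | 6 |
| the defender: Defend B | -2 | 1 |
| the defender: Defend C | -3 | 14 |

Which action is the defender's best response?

Defend C

Compute the defender's expected payoff for each action, taking the expectation over the attacker's type.
E[Defend A] = 0.1·(12) + 0.7·(6) + 0.2·(12) = 7.8
E[Defend B] = 0.1·(-2) + 0.7·(1) + 0.2·(-2) = 0.1
E[Defend C] = 0.1·(-3) + 0.7·(14) + 0.2·(-3) = 8.9
Best response: Defend C (8.9 is the largest).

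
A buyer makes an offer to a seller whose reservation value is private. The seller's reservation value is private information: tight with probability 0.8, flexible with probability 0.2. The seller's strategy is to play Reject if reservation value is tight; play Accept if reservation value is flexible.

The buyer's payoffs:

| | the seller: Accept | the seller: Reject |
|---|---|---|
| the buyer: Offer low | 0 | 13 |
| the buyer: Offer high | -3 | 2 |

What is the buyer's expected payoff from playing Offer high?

E[Offer high] = 0.8·2 + 0.2·(-3) = 1.6 + (-0.6) = 1

1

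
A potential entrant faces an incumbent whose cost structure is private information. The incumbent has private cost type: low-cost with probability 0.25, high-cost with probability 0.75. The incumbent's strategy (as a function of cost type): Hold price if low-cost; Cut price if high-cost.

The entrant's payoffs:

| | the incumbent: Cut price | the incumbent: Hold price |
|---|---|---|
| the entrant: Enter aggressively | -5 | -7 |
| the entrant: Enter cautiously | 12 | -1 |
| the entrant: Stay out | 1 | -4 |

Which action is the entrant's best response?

Enter cautiously

Compute the entrant's expected payoff for each action, taking the expectation over the incumbent's type.
E[Enter aggressively] = 0.25·(-7) + 0.75·(-5) = -5.5
E[Enter cautiously] = 0.25·(-1) + 0.75·(12) = 8.75
E[Stay out] = 0.25·(-4) + 0.75·(1) = -0.25
Best response: Enter cautiously (8.75 is the largest).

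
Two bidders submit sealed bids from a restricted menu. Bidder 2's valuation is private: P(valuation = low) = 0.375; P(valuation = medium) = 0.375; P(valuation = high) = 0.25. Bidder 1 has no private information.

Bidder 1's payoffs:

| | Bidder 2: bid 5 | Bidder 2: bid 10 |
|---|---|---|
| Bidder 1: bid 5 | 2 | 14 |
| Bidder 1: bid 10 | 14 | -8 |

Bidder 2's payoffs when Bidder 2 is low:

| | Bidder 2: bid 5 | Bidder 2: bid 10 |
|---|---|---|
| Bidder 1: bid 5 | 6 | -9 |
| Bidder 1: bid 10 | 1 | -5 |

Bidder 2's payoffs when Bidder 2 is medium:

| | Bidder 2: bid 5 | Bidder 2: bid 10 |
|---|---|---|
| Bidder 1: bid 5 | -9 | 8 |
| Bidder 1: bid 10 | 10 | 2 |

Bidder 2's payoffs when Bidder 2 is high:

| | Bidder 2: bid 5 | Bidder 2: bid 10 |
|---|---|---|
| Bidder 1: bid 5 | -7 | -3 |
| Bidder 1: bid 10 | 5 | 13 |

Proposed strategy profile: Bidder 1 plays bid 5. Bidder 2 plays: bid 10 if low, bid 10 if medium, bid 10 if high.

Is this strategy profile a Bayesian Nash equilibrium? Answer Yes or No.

No

Bidder 1 plays bid 5: E[bid 5] = 0.375·(14) + 0.375·(14) + 0.25·(14) = 14; E[bid 10] = -8. Best-responding. ✓
Bidder 2 (valuation low), facing bid 5: bid 5 gives 6, bid 10 gives -9. Proposed bid 10 is not best — profitable deviation exists. ✗
Bidder 2 (valuation medium), facing bid 5: bid 5 gives -9, bid 10 gives 8. Proposed bid 10 is best. ✓
Bidder 2 (valuation high), facing bid 5: bid 5 gives -7, bid 10 gives -3. Proposed bid 10 is best. ✓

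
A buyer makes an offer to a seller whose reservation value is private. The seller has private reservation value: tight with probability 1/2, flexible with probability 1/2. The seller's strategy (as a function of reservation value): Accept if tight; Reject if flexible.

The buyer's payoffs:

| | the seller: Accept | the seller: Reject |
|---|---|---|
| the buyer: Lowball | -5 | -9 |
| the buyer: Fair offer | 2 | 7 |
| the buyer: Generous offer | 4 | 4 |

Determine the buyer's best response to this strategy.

Compute the buyer's expected payoff for each action, taking the expectation over the seller's type.
E[Lowball] = 1/2·(-5) + 1/2·(-9) = -7
E[Fair offer] = 1/2·(2) + 1/2·(7) = 9/2
E[Generous offer] = 1/2·(4) + 1/2·(4) = 4
Best response: Fair offer (9/2 is the largest).

Fair offer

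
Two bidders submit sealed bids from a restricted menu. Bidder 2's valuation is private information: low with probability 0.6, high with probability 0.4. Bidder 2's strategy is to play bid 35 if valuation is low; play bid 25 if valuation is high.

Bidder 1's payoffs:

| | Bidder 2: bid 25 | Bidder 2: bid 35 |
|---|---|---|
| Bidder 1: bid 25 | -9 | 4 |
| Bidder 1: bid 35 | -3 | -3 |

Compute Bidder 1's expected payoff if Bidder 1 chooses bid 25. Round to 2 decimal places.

-1.20

E[bid 25] = 0.6·4 + 0.4·(-9) = 2.4 + (-3.6) = -1.2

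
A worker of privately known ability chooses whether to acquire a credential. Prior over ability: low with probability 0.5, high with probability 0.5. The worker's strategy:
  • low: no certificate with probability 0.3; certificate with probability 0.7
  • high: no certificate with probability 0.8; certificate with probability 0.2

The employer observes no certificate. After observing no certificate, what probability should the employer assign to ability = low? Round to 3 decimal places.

0.273

P(no certificate) = 0.5·0.3 + 0.5·0.8 = 0.55
P(low | no certificate) = (0.5·0.3) / 0.55 = 0.15 / 0.55 = 0.272727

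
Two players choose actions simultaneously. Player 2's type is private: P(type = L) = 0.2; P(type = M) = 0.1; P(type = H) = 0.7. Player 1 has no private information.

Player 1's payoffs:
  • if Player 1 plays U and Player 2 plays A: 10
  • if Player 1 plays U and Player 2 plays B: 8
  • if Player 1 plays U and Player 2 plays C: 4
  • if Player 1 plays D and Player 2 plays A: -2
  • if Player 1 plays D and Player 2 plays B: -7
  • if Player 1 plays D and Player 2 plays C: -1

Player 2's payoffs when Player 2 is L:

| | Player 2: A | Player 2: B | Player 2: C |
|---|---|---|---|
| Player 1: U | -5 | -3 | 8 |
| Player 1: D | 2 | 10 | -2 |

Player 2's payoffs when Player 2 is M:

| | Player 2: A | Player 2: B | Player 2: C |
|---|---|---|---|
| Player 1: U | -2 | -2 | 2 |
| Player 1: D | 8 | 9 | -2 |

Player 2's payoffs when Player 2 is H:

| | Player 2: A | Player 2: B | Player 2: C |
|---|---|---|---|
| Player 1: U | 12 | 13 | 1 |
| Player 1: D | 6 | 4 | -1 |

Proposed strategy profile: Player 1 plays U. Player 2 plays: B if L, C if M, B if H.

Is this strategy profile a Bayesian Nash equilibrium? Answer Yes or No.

A profile is a BNE iff every type of every player is best-responding given beliefs about the other side.
Player 1 plays U: E[U] = 0.2·(8) + 0.1·(4) + 0.7·(8) = 7.6; E[D] = -6.4. Best-responding. ✓
Player 2 (type L), facing U: A gives -5, B gives -3, C gives 8. Proposed B is not best — profitable deviation exists. ✗
Player 2 (type M), facing U: A gives -2, B gives -2, C gives 2. Proposed C is best. ✓
Player 2 (type H), facing U: A gives 12, B gives 13, C gives 1. Proposed B is best. ✓

No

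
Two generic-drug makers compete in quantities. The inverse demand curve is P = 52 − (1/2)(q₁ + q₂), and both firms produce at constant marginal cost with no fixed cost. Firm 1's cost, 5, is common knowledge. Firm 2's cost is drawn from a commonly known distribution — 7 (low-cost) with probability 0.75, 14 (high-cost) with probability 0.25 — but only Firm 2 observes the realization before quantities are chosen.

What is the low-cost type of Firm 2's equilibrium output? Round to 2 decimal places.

Type-c best response for Firm 2: q₂(c) = (52 − c) − q₁/2.
Firm 1 maximizes expected profit; its first-order condition is 52 − q₁ − (1/2)E[q₂] − 5 = 0.
Substituting E[q₂] and solving: E[c₂] = 8.75, so q₁ = (52 − 2·5 + 8.75)/(3/2) = 33.8333.
q₂(low-cost) = (52 − 7 − (1/2)·33.8333) = 28.0833.

28.08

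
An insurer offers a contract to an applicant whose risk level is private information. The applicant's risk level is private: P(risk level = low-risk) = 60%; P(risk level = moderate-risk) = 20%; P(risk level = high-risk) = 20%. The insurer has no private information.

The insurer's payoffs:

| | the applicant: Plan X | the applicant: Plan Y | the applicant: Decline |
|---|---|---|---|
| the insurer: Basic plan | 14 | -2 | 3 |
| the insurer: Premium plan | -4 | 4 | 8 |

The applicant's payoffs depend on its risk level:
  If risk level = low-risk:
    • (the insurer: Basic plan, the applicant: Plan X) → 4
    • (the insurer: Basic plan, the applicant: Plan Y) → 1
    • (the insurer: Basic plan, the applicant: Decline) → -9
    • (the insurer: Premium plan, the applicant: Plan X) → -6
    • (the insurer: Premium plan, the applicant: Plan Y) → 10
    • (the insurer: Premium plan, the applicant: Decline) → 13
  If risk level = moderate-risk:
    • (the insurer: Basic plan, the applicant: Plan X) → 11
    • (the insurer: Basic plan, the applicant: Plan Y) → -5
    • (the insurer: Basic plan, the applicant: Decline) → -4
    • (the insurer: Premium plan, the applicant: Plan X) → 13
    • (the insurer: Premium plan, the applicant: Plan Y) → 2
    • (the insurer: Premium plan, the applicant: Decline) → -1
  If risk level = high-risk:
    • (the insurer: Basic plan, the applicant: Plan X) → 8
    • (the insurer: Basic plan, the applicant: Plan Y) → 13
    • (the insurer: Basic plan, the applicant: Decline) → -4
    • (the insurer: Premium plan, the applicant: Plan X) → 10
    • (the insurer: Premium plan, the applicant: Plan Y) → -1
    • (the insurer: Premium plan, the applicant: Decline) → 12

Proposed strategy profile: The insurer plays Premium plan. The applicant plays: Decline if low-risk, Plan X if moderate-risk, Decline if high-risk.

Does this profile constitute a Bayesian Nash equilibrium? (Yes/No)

Yes

The insurer plays Premium plan: E[Premium plan] = 0.6·(8) + 0.2·(-4) + 0.2·(8) = 5.6; E[Basic plan] = 5.2. Best-responding. ✓
The applicant (risk level low-risk), facing Premium plan: Plan X gives -6, Plan Y gives 10, Decline gives 13. Proposed Decline is best. ✓
The applicant (risk level moderate-risk), facing Premium plan: Plan X gives 13, Plan Y gives 2, Decline gives -1. Proposed Plan X is best. ✓
The applicant (risk level high-risk), facing Premium plan: Plan X gives 10, Plan Y gives -1, Decline gives 12. Proposed Decline is best. ✓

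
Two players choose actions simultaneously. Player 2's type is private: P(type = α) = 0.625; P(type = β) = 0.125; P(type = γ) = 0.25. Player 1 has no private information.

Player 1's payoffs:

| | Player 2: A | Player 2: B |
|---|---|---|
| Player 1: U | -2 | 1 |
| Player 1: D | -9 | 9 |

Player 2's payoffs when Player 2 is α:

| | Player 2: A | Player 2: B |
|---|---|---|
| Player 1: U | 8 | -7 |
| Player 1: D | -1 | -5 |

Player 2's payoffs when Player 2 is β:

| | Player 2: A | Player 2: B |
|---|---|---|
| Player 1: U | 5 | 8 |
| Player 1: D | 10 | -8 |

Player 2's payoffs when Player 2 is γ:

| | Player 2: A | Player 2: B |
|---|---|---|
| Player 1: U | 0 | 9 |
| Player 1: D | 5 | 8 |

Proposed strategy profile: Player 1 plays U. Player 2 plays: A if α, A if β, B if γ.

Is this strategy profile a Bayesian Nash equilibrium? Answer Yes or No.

No

Player 1 plays U: E[U] = 0.625·(-2) + 0.125·(-2) + 0.25·(1) = -1.25; E[D] = -4.5. Best-responding. ✓
Player 2 (type α), facing U: A gives 8, B gives -7. Proposed A is best. ✓
Player 2 (type β), facing U: A gives 5, B gives 8. Proposed A is not best — profitable deviation exists. ✗
Player 2 (type γ), facing U: A gives 0, B gives 9. Proposed B is best. ✓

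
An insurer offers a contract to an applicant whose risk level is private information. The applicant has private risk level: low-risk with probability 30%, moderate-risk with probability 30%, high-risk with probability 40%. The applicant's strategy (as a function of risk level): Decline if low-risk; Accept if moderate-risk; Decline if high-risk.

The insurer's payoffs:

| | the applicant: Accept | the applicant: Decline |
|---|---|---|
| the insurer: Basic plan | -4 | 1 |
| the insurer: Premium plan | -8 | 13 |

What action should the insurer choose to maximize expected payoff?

Premium plan

Compute the insurer's expected payoff for each action, taking the expectation over the applicant's type.
E[Basic plan] = 0.3·(1) + 0.3·(-4) + 0.4·(1) = -0.5
E[Premium plan] = 0.3·(13) + 0.3·(-8) + 0.4·(13) = 6.7
Best response: Premium plan (6.7 is the largest).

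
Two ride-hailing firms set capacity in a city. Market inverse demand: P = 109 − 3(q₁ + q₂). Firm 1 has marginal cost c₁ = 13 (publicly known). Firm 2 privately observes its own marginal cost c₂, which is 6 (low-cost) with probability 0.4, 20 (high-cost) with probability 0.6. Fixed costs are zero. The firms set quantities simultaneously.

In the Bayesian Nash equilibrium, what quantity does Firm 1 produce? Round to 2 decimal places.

10.82

Type-c best response for Firm 2: q₂(c) = (109 − c)/6 − q₁/2.
Firm 1 maximizes expected profit; its first-order condition is 109 − 6q₁ − 3E[q₂] − 13 = 0.
Substituting E[q₂] and solving: E[c₂] = 14.4, so q₁ = (109 − 2·13 + 14.4)/9 = 10.8222.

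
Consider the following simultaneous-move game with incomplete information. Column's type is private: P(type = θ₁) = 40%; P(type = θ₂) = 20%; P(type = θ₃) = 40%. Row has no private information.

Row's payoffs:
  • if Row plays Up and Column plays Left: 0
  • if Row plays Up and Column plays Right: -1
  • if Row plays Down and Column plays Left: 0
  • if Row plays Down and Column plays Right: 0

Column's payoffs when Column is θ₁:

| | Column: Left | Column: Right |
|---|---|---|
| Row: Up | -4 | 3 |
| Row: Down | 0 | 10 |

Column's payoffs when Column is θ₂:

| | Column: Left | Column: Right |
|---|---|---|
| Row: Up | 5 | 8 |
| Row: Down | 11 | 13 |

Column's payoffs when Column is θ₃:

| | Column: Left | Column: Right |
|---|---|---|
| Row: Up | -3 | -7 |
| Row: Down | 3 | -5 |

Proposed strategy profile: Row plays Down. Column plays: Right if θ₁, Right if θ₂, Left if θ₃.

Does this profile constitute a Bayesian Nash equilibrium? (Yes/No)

Yes

Row plays Down: E[Down] = 0.4·(0) + 0.2·(0) + 0.4·(0) = 0; E[Up] = -0.6. Best-responding. ✓
Column (type θ₁), facing Down: Left gives 0, Right gives 10. Proposed Right is best. ✓
Column (type θ₂), facing Down: Left gives 11, Right gives 13. Proposed Right is best. ✓
Column (type θ₃), facing Down: Left gives 3, Right gives -5. Proposed Left is best. ✓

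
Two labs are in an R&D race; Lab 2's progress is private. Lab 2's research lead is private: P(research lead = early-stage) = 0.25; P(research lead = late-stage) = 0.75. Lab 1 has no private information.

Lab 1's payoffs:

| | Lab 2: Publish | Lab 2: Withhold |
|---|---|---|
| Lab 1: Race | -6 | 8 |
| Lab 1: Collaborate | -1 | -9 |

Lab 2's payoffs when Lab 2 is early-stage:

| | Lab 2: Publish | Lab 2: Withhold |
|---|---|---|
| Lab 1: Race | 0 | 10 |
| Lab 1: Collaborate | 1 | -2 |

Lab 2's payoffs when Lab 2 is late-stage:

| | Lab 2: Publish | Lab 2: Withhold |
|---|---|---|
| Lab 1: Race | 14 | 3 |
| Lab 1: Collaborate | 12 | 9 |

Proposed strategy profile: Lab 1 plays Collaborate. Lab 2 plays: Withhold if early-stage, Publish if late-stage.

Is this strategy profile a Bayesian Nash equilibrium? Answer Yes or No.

No

Lab 1 plays Collaborate: E[Collaborate] = 0.25·(-9) + 0.75·(-1) = -3; E[Race] = -2.5. Not best-responding. ✗
Lab 2 (research lead early-stage), facing Collaborate: Publish gives 1, Withhold gives -2. Proposed Withhold is not best — profitable deviation exists. ✗
Lab 2 (research lead late-stage), facing Collaborate: Publish gives 12, Withhold gives 9. Proposed Publish is best. ✓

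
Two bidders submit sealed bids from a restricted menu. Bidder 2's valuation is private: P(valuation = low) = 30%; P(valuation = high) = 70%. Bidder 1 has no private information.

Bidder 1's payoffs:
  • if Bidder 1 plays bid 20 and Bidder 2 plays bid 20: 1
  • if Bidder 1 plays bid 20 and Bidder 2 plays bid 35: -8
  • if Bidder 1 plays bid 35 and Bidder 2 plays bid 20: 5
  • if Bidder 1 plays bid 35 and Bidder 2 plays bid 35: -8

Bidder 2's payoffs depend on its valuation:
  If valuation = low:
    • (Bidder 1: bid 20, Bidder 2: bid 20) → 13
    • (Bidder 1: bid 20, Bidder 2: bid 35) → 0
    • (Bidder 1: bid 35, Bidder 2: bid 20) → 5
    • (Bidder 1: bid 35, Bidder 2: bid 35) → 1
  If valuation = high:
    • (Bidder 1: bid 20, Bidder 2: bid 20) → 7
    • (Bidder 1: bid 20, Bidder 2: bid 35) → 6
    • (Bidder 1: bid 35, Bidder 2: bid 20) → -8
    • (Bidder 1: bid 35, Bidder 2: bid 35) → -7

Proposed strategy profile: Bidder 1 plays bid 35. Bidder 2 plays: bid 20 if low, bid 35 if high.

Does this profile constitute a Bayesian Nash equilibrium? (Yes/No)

Yes

Bidder 1 plays bid 35: E[bid 35] = 0.3·(5) + 0.7·(-8) = -4.1; E[bid 20] = -5.3. Best-responding. ✓
Bidder 2 (valuation low), facing bid 35: bid 20 gives 5, bid 35 gives 1. Proposed bid 20 is best. ✓
Bidder 2 (valuation high), facing bid 35: bid 20 gives -8, bid 35 gives -7. Proposed bid 35 is best. ✓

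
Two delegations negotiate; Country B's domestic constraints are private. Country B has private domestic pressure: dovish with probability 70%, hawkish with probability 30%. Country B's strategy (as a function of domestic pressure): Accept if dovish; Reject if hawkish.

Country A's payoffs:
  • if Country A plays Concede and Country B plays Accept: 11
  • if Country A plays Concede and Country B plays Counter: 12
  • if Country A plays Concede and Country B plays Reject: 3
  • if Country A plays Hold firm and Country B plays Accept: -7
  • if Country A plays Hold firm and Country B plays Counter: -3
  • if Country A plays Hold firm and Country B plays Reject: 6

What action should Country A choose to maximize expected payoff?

Compute Country A's expected payoff for each action, taking the expectation over Country B's type.
E[Concede] = 0.7·(11) + 0.3·(3) = 8.6
E[Hold firm] = 0.7·(-7) + 0.3·(6) = -3.1
Best response: Concede (8.6 is the largest).

Concede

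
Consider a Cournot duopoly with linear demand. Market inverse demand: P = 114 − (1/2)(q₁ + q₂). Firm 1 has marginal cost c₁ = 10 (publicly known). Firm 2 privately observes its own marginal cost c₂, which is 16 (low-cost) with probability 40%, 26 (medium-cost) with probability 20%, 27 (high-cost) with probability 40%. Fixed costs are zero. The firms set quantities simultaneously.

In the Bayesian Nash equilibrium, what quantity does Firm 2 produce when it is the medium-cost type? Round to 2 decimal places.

49.20

Firm 2 with cost c maximizes (114 − (1/2)(q₁+q₂) − c)·q₂, giving q₂(c) = (114 − c − (1/2)q₁).
E[c₂] = 0.4·16 + 0.2·26 + 0.4·27 = 22.4
Firm 1's FOC against E[q₂] yields q₁ = (114 − 2·10 + E[c₂])/(3/2) = (114 − 20 + 22.4)/(3/2) = 77.6.
q₂(medium-cost) = (114 − 26 − (1/2)·77.6) = 49.2.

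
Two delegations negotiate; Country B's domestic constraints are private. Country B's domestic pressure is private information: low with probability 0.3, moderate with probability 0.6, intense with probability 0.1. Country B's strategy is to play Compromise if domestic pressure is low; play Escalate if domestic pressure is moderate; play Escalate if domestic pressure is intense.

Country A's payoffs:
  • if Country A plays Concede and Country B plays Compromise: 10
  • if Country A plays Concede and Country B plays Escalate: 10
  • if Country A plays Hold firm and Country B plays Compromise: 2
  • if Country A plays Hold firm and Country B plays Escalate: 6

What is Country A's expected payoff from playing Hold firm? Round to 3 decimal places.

4.800

Take the expectation over Country B's domestic pressure, weighting each type's action by its prior probability.
E[Hold firm] = 0.3·2 + 0.6·6 + 0.1·6 = 0.6 + 3.6 + 0.6 = 4.8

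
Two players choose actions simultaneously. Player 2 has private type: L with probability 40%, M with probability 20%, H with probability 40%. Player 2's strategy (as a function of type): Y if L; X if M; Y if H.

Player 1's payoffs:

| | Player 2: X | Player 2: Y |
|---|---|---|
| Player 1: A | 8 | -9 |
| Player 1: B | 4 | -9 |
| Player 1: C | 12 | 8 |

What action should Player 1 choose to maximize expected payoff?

E[A] = 0.4·(-9) + 0.2·(8) + 0.4·(-9) = -5.6
E[B] = 0.4·(-9) + 0.2·(4) + 0.4·(-9) = -6.4
E[C] = 0.4·(8) + 0.2·(12) + 0.4·(8) = 8.8
Best response: C (8.8 is the largest).

C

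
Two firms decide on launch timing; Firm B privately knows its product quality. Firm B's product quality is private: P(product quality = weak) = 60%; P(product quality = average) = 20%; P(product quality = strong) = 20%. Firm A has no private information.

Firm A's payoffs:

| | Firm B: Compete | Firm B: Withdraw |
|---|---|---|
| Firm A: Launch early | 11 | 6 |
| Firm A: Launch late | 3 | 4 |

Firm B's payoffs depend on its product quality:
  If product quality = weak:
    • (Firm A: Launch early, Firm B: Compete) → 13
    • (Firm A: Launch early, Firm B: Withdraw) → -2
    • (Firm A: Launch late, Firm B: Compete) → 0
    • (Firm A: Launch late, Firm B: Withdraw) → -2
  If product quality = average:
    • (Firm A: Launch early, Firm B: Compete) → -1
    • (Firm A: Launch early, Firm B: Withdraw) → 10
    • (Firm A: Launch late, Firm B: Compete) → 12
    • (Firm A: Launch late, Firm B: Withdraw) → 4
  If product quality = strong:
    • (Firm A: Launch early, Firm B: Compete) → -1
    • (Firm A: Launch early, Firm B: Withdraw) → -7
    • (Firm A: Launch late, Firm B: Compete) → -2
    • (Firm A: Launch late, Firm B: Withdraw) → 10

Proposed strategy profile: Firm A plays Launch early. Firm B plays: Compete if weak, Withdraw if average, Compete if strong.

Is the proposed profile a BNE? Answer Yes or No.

Firm A plays Launch early: E[Launch early] = 0.6·(11) + 0.2·(6) + 0.2·(11) = 10; E[Launch late] = 3.2. Best-responding. ✓
Firm B (product quality weak), facing Launch early: Compete gives 13, Withdraw gives -2. Proposed Compete is best. ✓
Firm B (product quality average), facing Launch early: Compete gives -1, Withdraw gives 10. Proposed Withdraw is best. ✓
Firm B (product quality strong), facing Launch early: Compete gives -1, Withdraw gives -7. Proposed Compete is best. ✓

Yes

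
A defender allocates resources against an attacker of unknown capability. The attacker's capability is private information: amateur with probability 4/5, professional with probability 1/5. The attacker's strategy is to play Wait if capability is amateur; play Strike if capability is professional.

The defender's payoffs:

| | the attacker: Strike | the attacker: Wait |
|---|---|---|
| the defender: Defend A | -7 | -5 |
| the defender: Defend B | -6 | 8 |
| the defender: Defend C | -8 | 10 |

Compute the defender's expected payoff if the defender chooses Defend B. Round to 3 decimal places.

E[Defend B] = 4/5·8 + 1/5·(-6) = 32/5 + (-6/5) = 26/5

5.200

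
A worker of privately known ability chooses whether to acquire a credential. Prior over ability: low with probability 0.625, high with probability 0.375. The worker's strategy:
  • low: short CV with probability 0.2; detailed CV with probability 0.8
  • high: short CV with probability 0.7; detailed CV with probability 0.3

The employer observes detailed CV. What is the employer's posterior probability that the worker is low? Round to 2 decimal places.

0.82

Apply Bayes' rule using the sender's strategy as the likelihood.
P(detailed CV) = 0.625·0.8 + 0.375·0.3 = 0.6125
P(low | detailed CV) = (0.625·0.8) / 0.6125 = 0.5 / 0.6125 = 0.816327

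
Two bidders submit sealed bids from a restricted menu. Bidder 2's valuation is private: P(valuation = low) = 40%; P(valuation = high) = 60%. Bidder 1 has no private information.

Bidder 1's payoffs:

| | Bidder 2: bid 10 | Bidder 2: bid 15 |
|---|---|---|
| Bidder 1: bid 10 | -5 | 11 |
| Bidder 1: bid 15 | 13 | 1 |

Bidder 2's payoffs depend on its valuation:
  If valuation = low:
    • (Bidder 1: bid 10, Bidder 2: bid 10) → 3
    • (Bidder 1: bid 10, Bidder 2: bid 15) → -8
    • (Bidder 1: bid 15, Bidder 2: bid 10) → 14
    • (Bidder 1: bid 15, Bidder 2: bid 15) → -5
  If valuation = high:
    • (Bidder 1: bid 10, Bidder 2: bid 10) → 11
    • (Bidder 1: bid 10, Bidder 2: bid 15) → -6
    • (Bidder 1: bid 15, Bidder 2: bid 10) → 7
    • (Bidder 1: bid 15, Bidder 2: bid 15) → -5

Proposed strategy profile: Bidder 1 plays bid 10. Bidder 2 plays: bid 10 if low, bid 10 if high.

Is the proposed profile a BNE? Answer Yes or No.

No

Bidder 1 plays bid 10: E[bid 10] = 0.4·(-5) + 0.6·(-5) = -5; E[bid 15] = 13. Not best-responding. ✗
Bidder 2 (valuation low), facing bid 10: bid 10 gives 3, bid 15 gives -8. Proposed bid 10 is best. ✓
Bidder 2 (valuation high), facing bid 10: bid 10 gives 11, bid 15 gives -6. Proposed bid 10 is best. ✓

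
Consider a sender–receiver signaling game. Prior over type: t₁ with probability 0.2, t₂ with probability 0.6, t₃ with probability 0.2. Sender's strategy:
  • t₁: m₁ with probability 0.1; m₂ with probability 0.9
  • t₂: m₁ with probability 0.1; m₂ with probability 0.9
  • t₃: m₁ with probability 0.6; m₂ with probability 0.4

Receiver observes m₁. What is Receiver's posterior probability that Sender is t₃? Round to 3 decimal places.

0.600

P(m₁) = 0.2·0.1 + 0.6·0.1 + 0.2·0.6 = 0.2
P(t₃ | m₁) = (0.2·0.6) / 0.2 = 0.12 / 0.2 = 0.6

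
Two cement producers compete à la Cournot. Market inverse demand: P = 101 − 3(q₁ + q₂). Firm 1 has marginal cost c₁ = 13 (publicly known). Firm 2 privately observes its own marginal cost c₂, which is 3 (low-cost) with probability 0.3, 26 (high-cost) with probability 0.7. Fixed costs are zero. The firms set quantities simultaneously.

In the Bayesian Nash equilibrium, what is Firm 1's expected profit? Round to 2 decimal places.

327.96

Type-c best response for Firm 2: q₂(c) = (101 − c)/6 − q₁/2.
Firm 1 maximizes expected profit; its first-order condition is 101 − 6q₁ − 3E[q₂] − 13 = 0.
Substituting E[q₂] and solving: E[c₂] = 19.1, so q₁ = (101 − 2·13 + 19.1)/9 = 10.4556.
E[P] = 101 − 3·(q₁ + E[q₂]) = 44.3667; Firm 1's expected profit = (E[P] − 13)·q₁ = (44.3667 − 13)·10.4556 = 327.956.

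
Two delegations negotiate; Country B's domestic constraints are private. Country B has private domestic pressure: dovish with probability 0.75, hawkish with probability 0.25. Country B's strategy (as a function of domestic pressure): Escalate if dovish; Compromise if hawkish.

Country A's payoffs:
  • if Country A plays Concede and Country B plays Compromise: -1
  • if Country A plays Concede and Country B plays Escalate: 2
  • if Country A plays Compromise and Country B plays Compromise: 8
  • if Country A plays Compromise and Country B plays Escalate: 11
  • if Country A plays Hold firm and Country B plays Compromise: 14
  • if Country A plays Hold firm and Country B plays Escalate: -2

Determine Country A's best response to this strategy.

E[Concede] = 0.75·(2) + 0.25·(-1) = 1.25
E[Compromise] = 0.75·(11) + 0.25·(8) = 10.25
E[Hold firm] = 0.75·(-2) + 0.25·(14) = 2
Best response: Compromise (10.25 is the largest).

Compromise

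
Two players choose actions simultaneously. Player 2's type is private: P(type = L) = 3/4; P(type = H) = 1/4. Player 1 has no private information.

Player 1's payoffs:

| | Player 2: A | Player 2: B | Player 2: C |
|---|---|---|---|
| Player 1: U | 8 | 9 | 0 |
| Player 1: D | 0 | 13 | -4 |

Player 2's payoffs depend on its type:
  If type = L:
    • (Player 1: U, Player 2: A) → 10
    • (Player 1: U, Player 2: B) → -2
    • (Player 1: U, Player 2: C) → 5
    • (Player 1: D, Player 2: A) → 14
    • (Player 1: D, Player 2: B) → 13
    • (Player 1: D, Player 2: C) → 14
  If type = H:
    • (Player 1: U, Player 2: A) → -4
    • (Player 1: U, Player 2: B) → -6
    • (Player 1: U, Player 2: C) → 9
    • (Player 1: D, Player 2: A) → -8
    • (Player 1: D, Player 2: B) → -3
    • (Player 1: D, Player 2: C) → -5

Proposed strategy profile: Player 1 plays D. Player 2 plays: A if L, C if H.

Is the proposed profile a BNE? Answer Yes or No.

No

Player 1 plays D: E[D] = 3/4·(0) + 1/4·(-4) = -1; E[U] = 6. Not best-responding. ✗
Player 2 (type L), facing D: A gives 14, B gives 13, C gives 14. Proposed A is best. ✓
Player 2 (type H), facing D: A gives -8, B gives -3, C gives -5. Proposed C is not best — profitable deviation exists. ✗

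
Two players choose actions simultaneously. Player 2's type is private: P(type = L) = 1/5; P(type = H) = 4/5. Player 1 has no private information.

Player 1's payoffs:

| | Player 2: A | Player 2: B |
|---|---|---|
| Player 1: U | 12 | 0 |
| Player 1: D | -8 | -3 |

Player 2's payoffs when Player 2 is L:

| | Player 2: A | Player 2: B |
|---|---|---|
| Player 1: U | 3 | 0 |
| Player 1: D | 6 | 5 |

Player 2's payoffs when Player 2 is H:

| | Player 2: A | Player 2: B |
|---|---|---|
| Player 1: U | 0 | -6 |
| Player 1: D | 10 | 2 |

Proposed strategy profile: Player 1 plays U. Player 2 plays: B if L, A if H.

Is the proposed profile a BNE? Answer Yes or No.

No

Player 1 plays U: E[U] = 1/5·(0) + 4/5·(12) = 48/5; E[D] = -7. Best-responding. ✓
Player 2 (type L), facing U: A gives 3, B gives 0. Proposed B is not best — profitable deviation exists. ✗
Player 2 (type H), facing U: A gives 0, B gives -6. Proposed A is best. ✓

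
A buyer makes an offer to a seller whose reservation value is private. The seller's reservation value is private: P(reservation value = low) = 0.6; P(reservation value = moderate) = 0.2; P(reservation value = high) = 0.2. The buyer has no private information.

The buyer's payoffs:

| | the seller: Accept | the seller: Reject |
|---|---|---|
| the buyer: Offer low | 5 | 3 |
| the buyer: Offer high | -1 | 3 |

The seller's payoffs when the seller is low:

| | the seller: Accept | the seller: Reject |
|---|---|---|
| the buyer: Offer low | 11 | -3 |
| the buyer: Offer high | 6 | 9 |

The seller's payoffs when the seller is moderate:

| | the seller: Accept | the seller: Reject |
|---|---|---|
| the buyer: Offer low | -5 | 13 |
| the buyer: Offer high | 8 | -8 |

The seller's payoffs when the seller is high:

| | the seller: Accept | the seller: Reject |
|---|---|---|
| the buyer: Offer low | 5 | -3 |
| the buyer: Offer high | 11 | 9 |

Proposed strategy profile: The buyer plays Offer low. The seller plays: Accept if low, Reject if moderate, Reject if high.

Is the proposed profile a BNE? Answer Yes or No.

No

The buyer plays Offer low: E[Offer low] = 0.6·(5) + 0.2·(3) + 0.2·(3) = 4.2; E[Offer high] = 0.6. Best-responding. ✓
The seller (reservation value low), facing Offer low: Accept gives 11, Reject gives -3. Proposed Accept is best. ✓
The seller (reservation value moderate), facing Offer low: Accept gives -5, Reject gives 13. Proposed Reject is best. ✓
The seller (reservation value high), facing Offer low: Accept gives 5, Reject gives -3. Proposed Reject is not best — profitable deviation exists. ✗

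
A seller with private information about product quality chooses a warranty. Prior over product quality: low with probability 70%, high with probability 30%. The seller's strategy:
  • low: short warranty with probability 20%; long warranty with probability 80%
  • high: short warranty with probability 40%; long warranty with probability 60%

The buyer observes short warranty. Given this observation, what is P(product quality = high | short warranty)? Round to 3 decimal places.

0.462

P(short warranty) = 0.7·0.2 + 0.3·0.4 = 0.26
P(high | short warranty) = (0.3·0.4) / 0.26 = 0.12 / 0.26 = 0.461538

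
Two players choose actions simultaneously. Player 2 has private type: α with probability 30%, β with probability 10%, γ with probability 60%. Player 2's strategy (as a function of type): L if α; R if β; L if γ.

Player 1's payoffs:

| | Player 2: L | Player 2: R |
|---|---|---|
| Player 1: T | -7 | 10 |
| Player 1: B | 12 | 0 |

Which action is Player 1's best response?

B

E[T] = 0.3·(-7) + 0.1·(10) + 0.6·(-7) = -5.3
E[B] = 0.3·(12) + 0.1·(0) + 0.6·(12) = 10.8
Best response: B (10.8 is the largest).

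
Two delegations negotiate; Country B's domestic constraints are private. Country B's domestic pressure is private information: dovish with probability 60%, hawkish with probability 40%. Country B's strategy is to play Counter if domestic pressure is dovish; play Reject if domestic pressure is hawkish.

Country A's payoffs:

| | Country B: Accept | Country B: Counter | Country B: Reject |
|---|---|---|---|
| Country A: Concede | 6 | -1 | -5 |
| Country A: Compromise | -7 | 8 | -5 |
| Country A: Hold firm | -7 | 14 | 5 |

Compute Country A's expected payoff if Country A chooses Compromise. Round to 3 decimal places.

2.800

E[Compromise] = 0.6·8 + 0.4·(-5) = 4.8 + (-2) = 2.8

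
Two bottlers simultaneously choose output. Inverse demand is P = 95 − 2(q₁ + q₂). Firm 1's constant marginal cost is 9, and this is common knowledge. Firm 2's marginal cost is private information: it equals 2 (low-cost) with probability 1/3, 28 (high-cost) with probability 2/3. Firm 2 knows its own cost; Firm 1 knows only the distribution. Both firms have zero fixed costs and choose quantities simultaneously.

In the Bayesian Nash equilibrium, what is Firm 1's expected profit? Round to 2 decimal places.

515.56

Firm 2 with cost c maximizes (95 − 2(q₁+q₂) − c)·q₂, giving q₂(c) = (95 − c − 2q₁)/4.
E[c₂] = 1/3·2 + 2/3·28 = 19.3333
Firm 1's FOC against E[q₂] yields q₁ = (95 − 2·9 + E[c₂])/6 = (95 − 18 + 19.3333)/6 = 16.0556.
E[P] = 95 − 2·(q₁ + E[q₂]) = 41.1111; Firm 1's expected profit = (E[P] − 9)·q₁ = (41.1111 − 9)·16.0556 = 515.562.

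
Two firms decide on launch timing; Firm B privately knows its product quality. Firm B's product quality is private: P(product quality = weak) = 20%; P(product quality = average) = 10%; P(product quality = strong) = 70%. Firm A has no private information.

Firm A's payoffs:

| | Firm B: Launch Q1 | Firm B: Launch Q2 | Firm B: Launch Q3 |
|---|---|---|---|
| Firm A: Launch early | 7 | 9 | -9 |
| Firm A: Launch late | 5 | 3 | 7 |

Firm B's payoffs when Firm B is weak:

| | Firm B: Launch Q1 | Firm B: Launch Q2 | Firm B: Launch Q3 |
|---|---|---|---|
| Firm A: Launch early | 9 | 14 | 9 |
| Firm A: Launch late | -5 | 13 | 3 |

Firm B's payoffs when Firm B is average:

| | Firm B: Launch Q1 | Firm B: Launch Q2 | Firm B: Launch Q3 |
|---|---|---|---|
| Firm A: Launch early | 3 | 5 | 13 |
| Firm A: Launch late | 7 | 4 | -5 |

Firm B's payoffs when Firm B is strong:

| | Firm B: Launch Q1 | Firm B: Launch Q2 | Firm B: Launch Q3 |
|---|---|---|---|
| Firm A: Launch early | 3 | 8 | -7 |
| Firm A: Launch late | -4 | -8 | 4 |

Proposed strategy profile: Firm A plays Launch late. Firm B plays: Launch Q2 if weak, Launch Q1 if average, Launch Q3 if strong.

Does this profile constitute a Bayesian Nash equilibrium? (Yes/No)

A profile is a BNE iff every type of every player is best-responding given beliefs about the other side.
Firm A plays Launch late: E[Launch late] = 0.2·(3) + 0.1·(5) + 0.7·(7) = 6; E[Launch early] = -3.8. Best-responding. ✓
Firm B (product quality weak), facing Launch late: Launch Q1 gives -5, Launch Q2 gives 13, Launch Q3 gives 3. Proposed Launch Q2 is best. ✓
Firm B (product quality average), facing Launch late: Launch Q1 gives 7, Launch Q2 gives 4, Launch Q3 gives -5. Proposed Launch Q1 is best. ✓
Firm B (product quality strong), facing Launch late: Launch Q1 gives -4, Launch Q2 gives -8, Launch Q3 gives 4. Proposed Launch Q3 is best. ✓

Yes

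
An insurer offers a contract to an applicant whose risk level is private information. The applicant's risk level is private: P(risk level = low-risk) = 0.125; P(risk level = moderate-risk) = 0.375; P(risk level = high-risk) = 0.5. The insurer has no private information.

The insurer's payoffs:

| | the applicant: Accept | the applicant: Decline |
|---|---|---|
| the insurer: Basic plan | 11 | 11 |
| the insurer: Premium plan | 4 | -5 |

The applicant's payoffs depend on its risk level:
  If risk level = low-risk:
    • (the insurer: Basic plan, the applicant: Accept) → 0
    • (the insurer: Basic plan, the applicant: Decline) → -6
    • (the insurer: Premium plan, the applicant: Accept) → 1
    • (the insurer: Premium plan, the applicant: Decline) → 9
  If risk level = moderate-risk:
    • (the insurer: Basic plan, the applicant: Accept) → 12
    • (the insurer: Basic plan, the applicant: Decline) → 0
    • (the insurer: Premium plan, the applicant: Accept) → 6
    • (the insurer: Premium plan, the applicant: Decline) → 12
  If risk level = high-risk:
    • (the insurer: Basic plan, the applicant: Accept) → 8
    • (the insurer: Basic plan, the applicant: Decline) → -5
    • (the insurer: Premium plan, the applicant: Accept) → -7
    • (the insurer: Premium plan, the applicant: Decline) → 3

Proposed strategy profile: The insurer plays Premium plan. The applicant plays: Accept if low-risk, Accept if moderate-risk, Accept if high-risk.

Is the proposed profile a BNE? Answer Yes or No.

No

The insurer plays Premium plan: E[Premium plan] = 0.125·(4) + 0.375·(4) + 0.5·(4) = 4; E[Basic plan] = 11. Not best-responding. ✗
The applicant (risk level low-risk), facing Premium plan: Accept gives 1, Decline gives 9. Proposed Accept is not best — profitable deviation exists. ✗
The applicant (risk level moderate-risk), facing Premium plan: Accept gives 6, Decline gives 12. Proposed Accept is not best — profitable deviation exists. ✗
The applicant (risk level high-risk), facing Premium plan: Accept gives -7, Decline gives 3. Proposed Accept is not best — profitable deviation exists. ✗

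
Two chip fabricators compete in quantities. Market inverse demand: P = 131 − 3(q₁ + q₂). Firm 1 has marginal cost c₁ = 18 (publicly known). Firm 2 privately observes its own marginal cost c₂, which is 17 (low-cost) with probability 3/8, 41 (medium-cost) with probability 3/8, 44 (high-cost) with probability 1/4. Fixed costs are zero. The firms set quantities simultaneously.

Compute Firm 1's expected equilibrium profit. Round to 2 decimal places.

604.45

Type-c best response for Firm 2: q₂(c) = (131 − c)/6 − q₁/2.
Firm 1 maximizes expected profit; its first-order condition is 131 − 6q₁ − 3E[q₂] − 18 = 0.
Substituting E[q₂] and solving: E[c₂] = 32.75, so q₁ = (131 − 2·18 + 32.75)/9 = 14.1944.
E[P] = 131 − 3·(q₁ + E[q₂]) = 60.5833; Firm 1's expected profit = (E[P] − 18)·q₁ = (60.5833 − 18)·14.1944 = 604.447.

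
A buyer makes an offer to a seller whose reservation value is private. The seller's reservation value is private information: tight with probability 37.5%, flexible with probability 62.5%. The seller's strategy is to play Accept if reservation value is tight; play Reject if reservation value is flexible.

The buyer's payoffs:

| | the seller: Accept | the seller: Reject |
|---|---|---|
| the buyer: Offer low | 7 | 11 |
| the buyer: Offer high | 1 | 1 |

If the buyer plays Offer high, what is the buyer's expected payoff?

1

Take the expectation over the seller's reservation value, weighting each type's action by its prior probability.
E[Offer high] = 0.375·1 + 0.625·1 = 0.375 + 0.625 = 1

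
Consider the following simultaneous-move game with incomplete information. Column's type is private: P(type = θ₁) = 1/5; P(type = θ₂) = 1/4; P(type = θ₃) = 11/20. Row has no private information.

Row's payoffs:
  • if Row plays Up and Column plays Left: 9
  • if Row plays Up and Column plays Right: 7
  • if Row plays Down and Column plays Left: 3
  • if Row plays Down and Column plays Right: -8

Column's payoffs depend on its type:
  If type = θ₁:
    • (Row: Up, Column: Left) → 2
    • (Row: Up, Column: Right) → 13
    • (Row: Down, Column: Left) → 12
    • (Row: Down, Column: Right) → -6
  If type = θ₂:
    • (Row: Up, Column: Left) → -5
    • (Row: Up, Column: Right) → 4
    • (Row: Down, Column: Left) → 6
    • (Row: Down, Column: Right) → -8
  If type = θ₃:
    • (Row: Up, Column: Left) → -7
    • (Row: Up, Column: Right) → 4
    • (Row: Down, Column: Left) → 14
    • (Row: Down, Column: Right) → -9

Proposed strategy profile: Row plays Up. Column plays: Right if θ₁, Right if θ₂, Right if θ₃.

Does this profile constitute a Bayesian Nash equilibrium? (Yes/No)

Yes

Row plays Up: E[Up] = 1/5·(7) + 1/4·(7) + 11/20·(7) = 7; E[Down] = -8. Best-responding. ✓
Column (type θ₁), facing Up: Left gives 2, Right gives 13. Proposed Right is best. ✓
Column (type θ₂), facing Up: Left gives -5, Right gives 4. Proposed Right is best. ✓
Column (type θ₃), facing Up: Left gives -7, Right gives 4. Proposed Right is best. ✓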